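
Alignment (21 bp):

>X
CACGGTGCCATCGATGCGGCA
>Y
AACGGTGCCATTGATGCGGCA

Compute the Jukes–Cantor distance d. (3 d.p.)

0.102

The sequences differ at 2 of 21 sites (1, 12), so p = 2/21 ≈ 0.095238.
d = −(3/4) ln(1 − 4p/3) = −0.75 ln(1 − 0.126984) = −0.75 ln(0.873016)
  = −0.75 × (-0.135801) = 0.101851 substitutions/site.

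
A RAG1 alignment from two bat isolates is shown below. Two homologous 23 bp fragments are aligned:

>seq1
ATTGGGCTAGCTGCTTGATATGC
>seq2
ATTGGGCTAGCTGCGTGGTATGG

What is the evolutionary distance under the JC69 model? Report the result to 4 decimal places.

The sequences differ at 3 of 23 sites (15, 18, 23), so p = 3/23 ≈ 0.130435.
d = −(3/4) ln(1 − 4p/3) = −0.75 ln(1 − 0.173913) = −0.75 ln(0.826087)
  = −0.75 × (-0.191055) = 0.143291 substitutions/site.

0.1433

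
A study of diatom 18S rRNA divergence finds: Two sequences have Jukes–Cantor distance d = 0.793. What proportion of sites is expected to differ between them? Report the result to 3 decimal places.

0.489

p = (3/4)(1 − e^(−4d/3)) = 0.75 × (1 − e^(-1.057333)) = 0.75 × (1 − 0.347381) = 0.489464.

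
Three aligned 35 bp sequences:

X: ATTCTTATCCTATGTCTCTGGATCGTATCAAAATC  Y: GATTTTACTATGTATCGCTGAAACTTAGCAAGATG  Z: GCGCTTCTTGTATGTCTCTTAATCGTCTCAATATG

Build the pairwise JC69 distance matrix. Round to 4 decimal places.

X–Y: 15/35 sites differ → p ≈ 0.428571, d = −0.75 ln(1 − 0.571428) = 0.635472 ≈ 0.6355.
X–Z: 11/35 sites differ → p ≈ 0.314286, d = −0.75 ln(1 − 0.419048) = 0.407315 ≈ 0.4073.
Y–Z: 15/35 sites differ → p ≈ 0.428571, d = −0.75 ln(1 − 0.571428) = 0.635472 ≈ 0.6355.

d(X,Y) = 0.6355, d(X,Z) = 0.4073, d(Y,Z) = 0.6355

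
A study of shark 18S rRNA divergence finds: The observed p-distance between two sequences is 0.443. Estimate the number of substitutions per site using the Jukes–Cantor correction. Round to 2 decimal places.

d = −(3/4) ln(1 − 4p/3) = −0.75 ln(1 − 0.590667) = −0.75 ln(0.409333)
  = −0.75 × (-0.893226) = 0.669920 substitutions/site.

0.67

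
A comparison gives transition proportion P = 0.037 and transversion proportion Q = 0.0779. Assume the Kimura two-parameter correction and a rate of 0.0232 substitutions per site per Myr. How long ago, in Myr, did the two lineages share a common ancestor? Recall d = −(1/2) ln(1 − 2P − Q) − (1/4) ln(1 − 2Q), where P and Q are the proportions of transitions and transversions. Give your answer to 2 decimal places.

2.69

Under the Kimura two-parameter model, d = −½ ln(1 − 2P − Q) − ¼ ln(1 − 2Q).
1 − 2P − Q = 0.8481, giving −½ ln(0.8481) = 0.082378.
1 − 2Q = 0.8442, giving −¼ ln(0.8442) = 0.042341.
d = 0.082378 + 0.042341 = 0.124719.
Under a molecular clock d = 2μt, so t = d/(2μ) = 0.124719 / (2 × 0.0232) = 2.69 Myr.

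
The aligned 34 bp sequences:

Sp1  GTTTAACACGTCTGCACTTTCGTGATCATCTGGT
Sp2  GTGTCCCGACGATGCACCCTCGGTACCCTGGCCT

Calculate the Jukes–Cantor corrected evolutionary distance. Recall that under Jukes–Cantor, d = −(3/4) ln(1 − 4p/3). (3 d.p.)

The sequences differ at 18 of 34 sites, so p = 18/34 ≈ 0.529412.
d = −(3/4) ln(1 − 4p/3) = −0.75 ln(1 − 0.705883) = −0.75 ln(0.294117)
  = −0.75 × (-1.223778) = 0.917834 substitutions/site.

0.918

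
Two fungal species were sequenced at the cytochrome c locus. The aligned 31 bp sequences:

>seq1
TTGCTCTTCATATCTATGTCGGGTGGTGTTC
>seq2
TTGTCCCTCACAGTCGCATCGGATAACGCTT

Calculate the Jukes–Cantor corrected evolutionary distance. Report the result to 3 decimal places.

The sequences differ at 16 of 31 sites, so p = 16/31 ≈ 0.516129.
d = −(3/4) ln(1 − 4p/3) = −0.75 ln(1 − 0.688172) = −0.75 ln(0.311828)
  = −0.75 × (-1.165304) = 0.873978 substitutions/site.

0.874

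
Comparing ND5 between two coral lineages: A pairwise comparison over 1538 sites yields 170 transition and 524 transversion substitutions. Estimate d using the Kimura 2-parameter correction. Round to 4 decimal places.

0.6985

P = 170/1538 ≈ 0.110533 and Q = 524/1538 ≈ 0.340702.
Under the Kimura two-parameter model, d = −½ ln(1 − 2P − Q) − ¼ ln(1 − 2Q).
1 − 2P − Q = 0.438232, giving −½ ln(0.438232) = 0.412503.
1 − 2Q = 0.318596, giving −¼ ln(0.318596) = 0.285958.
d = 0.412503 + 0.285958 = 0.698461.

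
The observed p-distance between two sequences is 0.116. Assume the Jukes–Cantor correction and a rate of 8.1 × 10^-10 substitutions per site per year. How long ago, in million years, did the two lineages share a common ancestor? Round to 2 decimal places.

d = −(3/4) ln(1 − 4p/3) = −0.75 ln(1 − 0.154667) = −0.75 ln(0.845333)
  = −0.75 × (-0.168025) = 0.126019 substitutions/site.
Under a molecular clock d = 2μt, so t = d/(2μ) = 0.126019 / (2 × 8.1 × 10^-10) = 77.79 million years.

77.79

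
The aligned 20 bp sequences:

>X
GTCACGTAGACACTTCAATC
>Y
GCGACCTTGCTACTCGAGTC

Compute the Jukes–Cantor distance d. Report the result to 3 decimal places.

The sequences differ at 9 of 20 sites (2, 3, 6, 8, 10, 11, 15, 16, 18), so p = 9/20 = 0.45.
d = −(3/4) ln(1 − 4p/3) = −0.75 ln(1 − 0.6) = −0.75 ln(0.4)
  = −0.75 × (-0.916291) = 0.687218 substitutions/site.

0.687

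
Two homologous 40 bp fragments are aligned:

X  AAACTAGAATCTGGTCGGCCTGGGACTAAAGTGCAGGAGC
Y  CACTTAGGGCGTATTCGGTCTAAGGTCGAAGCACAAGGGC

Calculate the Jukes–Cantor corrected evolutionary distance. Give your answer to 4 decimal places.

The sequences differ at 20 of 40 sites, so p = 20/40 = 0.5.
d = −(3/4) ln(1 − 4p/3) = −0.75 ln(1 − 0.666667) = −0.75 ln(0.333333)
  = −0.75 × (-1.098613) = 0.823960 substitutions/site.

0.8240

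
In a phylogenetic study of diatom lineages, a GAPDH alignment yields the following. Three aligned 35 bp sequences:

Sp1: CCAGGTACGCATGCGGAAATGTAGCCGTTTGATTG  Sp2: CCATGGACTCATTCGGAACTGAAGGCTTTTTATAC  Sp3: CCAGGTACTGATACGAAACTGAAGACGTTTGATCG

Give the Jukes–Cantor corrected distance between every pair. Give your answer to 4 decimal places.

d(Sp1,Sp2) = 0.4073, d(Sp1,Sp3) = 0.2726, d(Sp2,Sp3) = 0.3597

Sp1–Sp2: 11/35 sites differ → p ≈ 0.314286, d = −0.75 ln(1 − 0.419048) = 0.407315 ≈ 0.4073.
Sp1–Sp3: 8/35 sites differ → p ≈ 0.228571, d = −0.75 ln(1 − 0.304761) = 0.272625 ≈ 0.2726.
Sp2–Sp3: 10/35 sites differ → p ≈ 0.285714, d = −0.75 ln(1 − 0.380952) = 0.359679 ≈ 0.3597.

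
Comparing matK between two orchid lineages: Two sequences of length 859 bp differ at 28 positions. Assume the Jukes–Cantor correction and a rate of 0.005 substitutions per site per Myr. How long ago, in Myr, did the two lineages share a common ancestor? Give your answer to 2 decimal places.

p = 28/859 ≈ 0.032596.
d = −(3/4) ln(1 − 4p/3) = −0.75 ln(1 − 0.043461) = −0.75 ln(0.956539)
  = −0.75 × (-0.044434) = 0.033326 substitutions/site.
Under a molecular clock d = 2μt, so t = d/(2μ) = 0.033326 / (2 × 0.005) = 3.33 Myr.

3.33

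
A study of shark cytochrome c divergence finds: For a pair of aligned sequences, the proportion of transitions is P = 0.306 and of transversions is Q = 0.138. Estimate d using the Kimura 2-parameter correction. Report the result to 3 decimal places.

0.774

Under the Kimura two-parameter model, d = −½ ln(1 − 2P − Q) − ¼ ln(1 − 2Q).
1 − 2P − Q = 0.25, giving −½ ln(0.25) = 0.693147.
1 − 2Q = 0.724, giving −¼ ln(0.724) = 0.080741.
d = 0.693147 + 0.080741 = 0.773888.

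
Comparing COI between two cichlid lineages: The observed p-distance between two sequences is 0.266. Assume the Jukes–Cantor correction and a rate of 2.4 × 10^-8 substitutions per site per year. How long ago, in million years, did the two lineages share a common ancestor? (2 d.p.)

d = −(3/4) ln(1 − 4p/3) = −0.75 ln(1 − 0.354667) = −0.75 ln(0.645333)
  = −0.75 × (-0.437989) = 0.328492 substitutions/site.
Under a molecular clock d = 2μt, so t = d/(2μ) = 0.328492 / (2 × 2.4 × 10^-8) = 6.84 million years.

6.84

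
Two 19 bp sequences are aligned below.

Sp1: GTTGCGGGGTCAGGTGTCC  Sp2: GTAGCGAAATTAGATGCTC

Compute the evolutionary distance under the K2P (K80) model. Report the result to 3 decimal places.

0.807

Of 19 sites, 7 differences are transitions and 1 are transversions, so P = 7/19 ≈ 0.368421 and Q = 1/19 ≈ 0.052632.
Under the Kimura two-parameter model, d = −½ ln(1 − 2P − Q) − ¼ ln(1 − 2Q).
1 − 2P − Q = 0.210526, giving −½ ln(0.210526) = 0.779073.
1 − 2Q = 0.894736, giving −¼ ln(0.894736) = 0.027807.
d = 0.779073 + 0.027807 = 0.806880.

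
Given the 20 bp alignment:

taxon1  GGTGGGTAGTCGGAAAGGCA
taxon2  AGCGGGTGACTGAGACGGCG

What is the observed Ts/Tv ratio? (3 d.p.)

9.000

Transitions are A↔G and C↔T; transversions are all other mismatches.
Transitions: 9. Transversions: 1.
R = 9/1 = 9.000.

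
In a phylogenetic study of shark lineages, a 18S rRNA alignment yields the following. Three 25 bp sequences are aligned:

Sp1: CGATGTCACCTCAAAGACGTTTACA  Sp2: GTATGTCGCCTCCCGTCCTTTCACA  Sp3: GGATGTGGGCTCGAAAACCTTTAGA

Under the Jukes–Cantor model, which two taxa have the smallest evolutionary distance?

Sp1–Sp2: 10/25 differ, p = 0.400, d = 0.572.
Sp1–Sp3: 8/25 differ, p = 0.320, d = 0.417.
Sp2–Sp3: 11/25 differ, p = 0.440, d = 0.663.
The smallest distance is between Sp1 and Sp3.

Sp1 and Sp3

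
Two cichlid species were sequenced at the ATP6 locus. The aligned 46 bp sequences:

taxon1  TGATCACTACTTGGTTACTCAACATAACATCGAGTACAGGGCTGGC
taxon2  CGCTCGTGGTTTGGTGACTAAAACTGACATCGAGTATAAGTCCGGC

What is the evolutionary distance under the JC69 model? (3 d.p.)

The sequences differ at 16 of 46 sites, so p = 16/46 ≈ 0.347826.
d = −(3/4) ln(1 − 4p/3) = −0.75 ln(1 − 0.463768) = −0.75 ln(0.536232)
  = −0.75 × (-0.623188) = 0.467391 substitutions/site.

0.467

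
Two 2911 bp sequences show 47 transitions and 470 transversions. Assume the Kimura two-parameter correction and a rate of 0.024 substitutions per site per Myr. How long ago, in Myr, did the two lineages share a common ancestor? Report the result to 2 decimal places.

P = 47/2911 ≈ 0.016146 and Q = 470/2911 ≈ 0.161457.
Under the Kimura two-parameter model, d = −½ ln(1 − 2P − Q) − ¼ ln(1 − 2Q).
1 − 2P − Q = 0.806251, giving −½ ln(0.806251) = 0.107680.
1 − 2Q = 0.677086, giving −¼ ln(0.677086) = 0.097489.
d = 0.107680 + 0.097489 = 0.205169.
Under a molecular clock d = 2μt, so t = d/(2μ) = 0.205169 / (2 × 0.024) = 4.27 Myr.

4.27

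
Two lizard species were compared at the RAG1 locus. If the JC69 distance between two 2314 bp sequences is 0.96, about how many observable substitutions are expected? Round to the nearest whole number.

Invert JC69: p = (3/4)(1 − e^(−4d/3)) = 0.75 × (1 − e^(-1.28)) = 0.75 × (1 − 0.278037) = 0.541472.
Expected differing sites = pL ≈ 0.541472 × 2314 = 1252.966208 ≈ 1253.

1253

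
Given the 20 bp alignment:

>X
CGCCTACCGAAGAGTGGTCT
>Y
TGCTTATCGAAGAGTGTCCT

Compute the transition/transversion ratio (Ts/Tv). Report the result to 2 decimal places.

Transitions are A↔G and C↔T; transversions are all other mismatches.
Transitions: 4. Transversions: 1.
R = 4/1 = 4.00.

4.00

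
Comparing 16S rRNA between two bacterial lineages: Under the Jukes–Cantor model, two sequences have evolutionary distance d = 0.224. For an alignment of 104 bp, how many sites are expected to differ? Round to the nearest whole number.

Invert JC69: p = (3/4)(1 − e^(−4d/3)) = 0.75 × (1 − e^(-0.298667)) = 0.75 × (1 − 0.741806) = 0.193646.
Expected differing sites = pL ≈ 0.193646 × 104 = 20.139184 ≈ 20.

20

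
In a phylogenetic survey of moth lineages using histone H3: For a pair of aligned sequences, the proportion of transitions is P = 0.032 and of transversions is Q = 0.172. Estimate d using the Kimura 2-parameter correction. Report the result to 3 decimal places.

Under the Kimura two-parameter model, d = −½ ln(1 − 2P − Q) − ¼ ln(1 − 2Q).
1 − 2P − Q = 0.764, giving −½ ln(0.764) = 0.134594.
1 − 2Q = 0.656, giving −¼ ln(0.656) = 0.105399.
d = 0.134594 + 0.105399 = 0.239993.

0.240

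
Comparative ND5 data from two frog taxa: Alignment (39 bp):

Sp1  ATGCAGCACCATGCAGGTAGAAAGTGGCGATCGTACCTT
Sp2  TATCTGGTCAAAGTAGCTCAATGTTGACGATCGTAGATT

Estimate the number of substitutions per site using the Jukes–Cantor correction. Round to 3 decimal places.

The sequences differ at 18 of 39 sites, so p = 18/39 ≈ 0.461538.
d = −(3/4) ln(1 − 4p/3) = −0.75 ln(1 − 0.615384) = −0.75 ln(0.384616)
  = −0.75 × (-0.955510) = 0.716633 substitutions/site.

0.717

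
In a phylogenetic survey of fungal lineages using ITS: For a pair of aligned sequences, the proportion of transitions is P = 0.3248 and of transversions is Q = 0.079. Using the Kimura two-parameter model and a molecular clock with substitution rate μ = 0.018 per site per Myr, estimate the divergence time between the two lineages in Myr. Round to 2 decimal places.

Under the Kimura two-parameter model, d = −½ ln(1 − 2P − Q) − ¼ ln(1 − 2Q).
1 − 2P − Q = 0.2714, giving −½ ln(0.2714) = 0.652081.
1 − 2Q = 0.842, giving −¼ ln(0.842) = 0.042994.
d = 0.652081 + 0.042994 = 0.695075.
Under a molecular clock d = 2μt, so t = d/(2μ) = 0.695075 / (2 × 0.018) = 19.31 Myr.

19.31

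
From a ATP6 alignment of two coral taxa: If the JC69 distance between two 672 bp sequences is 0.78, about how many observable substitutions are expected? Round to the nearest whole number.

326

Invert JC69: p = (3/4)(1 − e^(−4d/3)) = 0.75 × (1 − e^(-1.04)) = 0.75 × (1 − 0.353455) = 0.484909.
Expected differing sites = pL ≈ 0.484909 × 672 = 325.858848 ≈ 326.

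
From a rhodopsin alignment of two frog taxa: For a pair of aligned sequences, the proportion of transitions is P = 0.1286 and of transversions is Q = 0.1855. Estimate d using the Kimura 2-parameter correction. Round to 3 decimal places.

Under the Kimura two-parameter model, d = −½ ln(1 − 2P − Q) − ¼ ln(1 − 2Q).
1 − 2P − Q = 0.5573, giving −½ ln(0.5573) = 0.292326.
1 − 2Q = 0.629, giving −¼ ln(0.629) = 0.115906.
d = 0.292326 + 0.115906 = 0.408232.

0.408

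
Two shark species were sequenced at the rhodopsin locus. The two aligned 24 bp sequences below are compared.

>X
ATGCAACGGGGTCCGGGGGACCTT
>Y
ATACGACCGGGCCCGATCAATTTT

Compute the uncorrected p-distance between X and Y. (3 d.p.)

0.417

The sequences differ at 10 of 24 positions (sites 3, 5, 8, 12, 16, 17, 18, 19, 21, 22).
p = 10/24 = 0.416666… ≈ 0.417 (to 3 d.p.).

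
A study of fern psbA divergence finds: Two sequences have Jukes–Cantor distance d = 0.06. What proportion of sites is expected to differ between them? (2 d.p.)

0.06

p = (3/4)(1 − e^(−4d/3)) = 0.75 × (1 − e^(-0.08)) = 0.75 × (1 − 0.923116) = 0.057663.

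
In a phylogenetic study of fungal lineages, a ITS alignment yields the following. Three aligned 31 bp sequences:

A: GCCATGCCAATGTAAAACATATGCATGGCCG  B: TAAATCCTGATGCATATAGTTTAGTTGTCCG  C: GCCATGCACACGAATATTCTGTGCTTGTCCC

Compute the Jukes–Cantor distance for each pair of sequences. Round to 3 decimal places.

A–B: 16/31 sites differ → p ≈ 0.516129, d = −0.75 ln(1 − 0.688172) = 0.873978 ≈ 0.874.
A–C: 12/31 sites differ → p ≈ 0.387097, d = −0.75 ln(1 − 0.516129) = 0.544453 ≈ 0.544.
B–C: 14/31 sites differ → p ≈ 0.451613, d = −0.75 ln(1 − 0.602151) = 0.691262 ≈ 0.691.

d(A,B) = 0.874, d(A,C) = 0.544, d(B,C) = 0.691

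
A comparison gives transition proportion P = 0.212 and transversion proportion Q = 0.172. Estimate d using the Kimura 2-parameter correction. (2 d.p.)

Under the Kimura two-parameter model, d = −½ ln(1 − 2P − Q) − ¼ ln(1 − 2Q).
1 − 2P − Q = 0.404, giving −½ ln(0.404) = 0.453170.
1 − 2Q = 0.656, giving −¼ ln(0.656) = 0.105399.
d = 0.453170 + 0.105399 = 0.558569.

0.56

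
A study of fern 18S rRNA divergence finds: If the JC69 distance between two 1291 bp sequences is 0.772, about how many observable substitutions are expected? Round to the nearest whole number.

622

Invert JC69: p = (3/4)(1 − e^(−4d/3)) = 0.75 × (1 − e^(-1.029333)) = 0.75 × (1 − 0.357245) = 0.482066.
Expected differing sites = pL ≈ 0.482066 × 1291 = 622.347206 ≈ 622.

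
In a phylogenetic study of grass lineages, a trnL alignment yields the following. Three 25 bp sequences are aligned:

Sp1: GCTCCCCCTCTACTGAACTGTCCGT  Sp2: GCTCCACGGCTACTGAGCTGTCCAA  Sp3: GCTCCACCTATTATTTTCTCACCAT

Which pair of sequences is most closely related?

Sp1–Sp2: 6/25 differ, p = 0.240, d = 0.289.
Sp1–Sp3: 10/25 differ, p = 0.400, d = 0.572.
Sp2–Sp3: 11/25 differ, p = 0.440, d = 0.663.
The smallest distance is between Sp1 and Sp2.

Sp1 and Sp2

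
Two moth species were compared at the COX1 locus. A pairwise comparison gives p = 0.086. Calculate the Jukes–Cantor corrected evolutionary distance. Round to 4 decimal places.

d = −(3/4) ln(1 − 4p/3) = −0.75 ln(1 − 0.114667) = −0.75 ln(0.885333)
  = −0.75 × (-0.121791) = 0.091343 substitutions/site.

0.0913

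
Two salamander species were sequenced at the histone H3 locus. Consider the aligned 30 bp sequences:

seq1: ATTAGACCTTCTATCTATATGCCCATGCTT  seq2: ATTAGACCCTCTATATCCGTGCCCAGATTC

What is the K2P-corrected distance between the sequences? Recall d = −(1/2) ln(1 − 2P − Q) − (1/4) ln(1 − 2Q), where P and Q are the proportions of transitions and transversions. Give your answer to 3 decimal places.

Of 30 sites, 6 differences are transitions and 3 are transversions, so P = 6/30 = 0.2 and Q = 3/30 = 0.1.
Under the Kimura two-parameter model, d = −½ ln(1 − 2P − Q) − ¼ ln(1 − 2Q).
1 − 2P − Q = 0.5, giving −½ ln(0.5) = 0.346574.
1 − 2Q = 0.8, giving −¼ ln(0.8) = 0.055786.
d = 0.346574 + 0.055786 = 0.402360.

0.402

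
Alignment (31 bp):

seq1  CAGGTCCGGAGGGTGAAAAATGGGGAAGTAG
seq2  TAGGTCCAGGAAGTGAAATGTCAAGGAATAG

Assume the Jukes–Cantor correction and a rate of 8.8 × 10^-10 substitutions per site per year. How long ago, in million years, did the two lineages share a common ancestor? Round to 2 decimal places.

309.35

The sequences differ at 12 of 31 sites, so p = 12/31 ≈ 0.387097.
d = −(3/4) ln(1 − 4p/3) = −0.75 ln(1 − 0.516129) = −0.75 ln(0.483871)
  = −0.75 × (-0.725937) = 0.544453 substitutions/site.
Under a molecular clock d = 2μt, so t = d/(2μ) = 0.544453 / (2 × 8.8 × 10^-10) = 309.35 million years.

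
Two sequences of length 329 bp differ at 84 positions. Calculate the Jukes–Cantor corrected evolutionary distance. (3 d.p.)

0.312

p = 84/329 ≈ 0.255319.
d = −(3/4) ln(1 − 4p/3) = −0.75 ln(1 − 0.340425) = −0.75 ln(0.659575)
  = −0.75 × (-0.416160) = 0.312120 substitutions/site.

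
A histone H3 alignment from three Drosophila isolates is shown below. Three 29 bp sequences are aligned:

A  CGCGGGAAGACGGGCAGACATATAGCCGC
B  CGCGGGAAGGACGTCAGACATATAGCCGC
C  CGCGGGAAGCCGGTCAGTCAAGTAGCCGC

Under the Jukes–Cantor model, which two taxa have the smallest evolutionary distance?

A and B

A–B: 4/29 differ, p = 0.138, d = 0.152.
A–C: 5/29 differ, p = 0.172, d = 0.196.
B–C: 6/29 differ, p = 0.207, d = 0.242.
The smallest distance is between A and B.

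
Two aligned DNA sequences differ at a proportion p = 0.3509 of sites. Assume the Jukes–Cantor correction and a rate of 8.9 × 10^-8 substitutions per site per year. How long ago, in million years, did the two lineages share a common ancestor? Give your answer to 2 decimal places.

2.66

d = −(3/4) ln(1 − 4p/3) = −0.75 ln(1 − 0.467867) = −0.75 ln(0.532133)
  = −0.75 × (-0.630862) = 0.473147 substitutions/site.
Under a molecular clock d = 2μt, so t = d/(2μ) = 0.473147 / (2 × 8.9 × 10^-8) = 2.66 million years.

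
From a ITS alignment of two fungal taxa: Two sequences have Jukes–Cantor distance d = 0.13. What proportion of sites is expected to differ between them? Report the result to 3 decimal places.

p = (3/4)(1 − e^(−4d/3)) = 0.75 × (1 − e^(-0.173333)) = 0.75 × (1 − 0.840858) = 0.119357.

0.119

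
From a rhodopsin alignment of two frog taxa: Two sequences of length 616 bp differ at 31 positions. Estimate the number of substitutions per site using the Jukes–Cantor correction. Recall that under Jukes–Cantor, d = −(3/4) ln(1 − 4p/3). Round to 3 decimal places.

p = 31/616 ≈ 0.050325.
d = −(3/4) ln(1 − 4p/3) = −0.75 ln(1 − 0.0671) = −0.75 ln(0.9329)
  = −0.75 × (-0.069457) = 0.052093 substitutions/site.

0.052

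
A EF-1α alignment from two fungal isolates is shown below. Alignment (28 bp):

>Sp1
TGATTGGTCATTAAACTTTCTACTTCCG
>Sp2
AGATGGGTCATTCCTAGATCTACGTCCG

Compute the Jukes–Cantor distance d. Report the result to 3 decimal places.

The sequences differ at 9 of 28 sites (1, 5, 13, 14, 15, 16, 17, 18, 24), so p = 9/28 ≈ 0.321429.
d = −(3/4) ln(1 − 4p/3) = −0.75 ln(1 − 0.428572) = −0.75 ln(0.571428)
  = −0.75 × (-0.559617) = 0.419713 substitutions/site.

0.420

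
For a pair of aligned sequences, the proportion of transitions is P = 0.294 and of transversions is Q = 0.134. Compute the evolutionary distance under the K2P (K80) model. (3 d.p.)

Under the Kimura two-parameter model, d = −½ ln(1 − 2P − Q) − ¼ ln(1 − 2Q).
1 − 2P − Q = 0.278, giving −½ ln(0.278) = 0.640067.
1 − 2Q = 0.732, giving −¼ ln(0.732) = 0.077994.
d = 0.640067 + 0.077994 = 0.718061.

0.718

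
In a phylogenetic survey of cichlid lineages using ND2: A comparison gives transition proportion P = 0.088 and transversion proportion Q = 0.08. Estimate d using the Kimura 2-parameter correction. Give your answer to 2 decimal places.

0.19

Under the Kimura two-parameter model, d = −½ ln(1 − 2P − Q) − ¼ ln(1 − 2Q).
1 − 2P − Q = 0.744, giving −½ ln(0.744) = 0.147857.
1 − 2Q = 0.84, giving −¼ ln(0.84) = 0.043588.
d = 0.147857 + 0.043588 = 0.191445.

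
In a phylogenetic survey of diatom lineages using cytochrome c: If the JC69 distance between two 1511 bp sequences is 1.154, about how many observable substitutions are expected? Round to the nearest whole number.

890

Invert JC69: p = (3/4)(1 − e^(−4d/3)) = 0.75 × (1 − e^(-1.538667)) = 0.75 × (1 − 0.214667) = 0.589000.
Expected differing sites = pL ≈ 0.589000 × 1511 = 889.979 ≈ 890.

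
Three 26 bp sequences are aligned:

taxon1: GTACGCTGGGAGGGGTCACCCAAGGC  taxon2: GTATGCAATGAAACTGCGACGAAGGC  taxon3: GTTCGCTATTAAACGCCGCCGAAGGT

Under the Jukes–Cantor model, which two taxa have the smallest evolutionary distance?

taxon2 and taxon3

taxon1–taxon2: 12/26 differ, p = 0.462, d = 0.717.
taxon1–taxon3: 11/26 differ, p = 0.423, d = 0.623.
taxon2–taxon3: 8/26 differ, p = 0.308, d = 0.396.
The smallest distance is between taxon2 and taxon3.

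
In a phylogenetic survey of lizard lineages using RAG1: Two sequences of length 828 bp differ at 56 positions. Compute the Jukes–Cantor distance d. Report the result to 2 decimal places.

p = 56/828 ≈ 0.067633.
d = −(3/4) ln(1 − 4p/3) = −0.75 ln(1 − 0.090177) = −0.75 ln(0.909823)
  = −0.75 × (-0.094505) = 0.070879 substitutions/site.

0.07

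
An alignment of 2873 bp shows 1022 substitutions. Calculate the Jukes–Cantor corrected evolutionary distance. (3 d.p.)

0.482

p = 1022/2873 ≈ 0.355726.
d = −(3/4) ln(1 − 4p/3) = −0.75 ln(1 − 0.474301) = −0.75 ln(0.525699)
  = −0.75 × (-0.643026) = 0.482270 substitutions/site.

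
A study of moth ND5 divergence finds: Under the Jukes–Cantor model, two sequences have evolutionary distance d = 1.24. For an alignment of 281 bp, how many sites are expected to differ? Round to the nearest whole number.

170

Invert JC69: p = (3/4)(1 − e^(−4d/3)) = 0.75 × (1 − e^(-1.653333)) = 0.75 × (1 − 0.191411) = 0.606442.
Expected differing sites = pL ≈ 0.606442 × 281 = 170.410202 ≈ 170.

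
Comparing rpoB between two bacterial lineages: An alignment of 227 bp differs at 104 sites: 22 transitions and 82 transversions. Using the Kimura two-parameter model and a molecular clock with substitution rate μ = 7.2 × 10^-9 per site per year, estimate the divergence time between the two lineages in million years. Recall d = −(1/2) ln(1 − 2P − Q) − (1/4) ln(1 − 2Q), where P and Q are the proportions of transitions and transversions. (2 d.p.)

P = 22/227 ≈ 0.096916 and Q = 82/227 ≈ 0.361233.
Under the Kimura two-parameter model, d = −½ ln(1 − 2P − Q) − ¼ ln(1 − 2Q).
1 − 2P − Q = 0.444935, giving −½ ln(0.444935) = 0.404914.
1 − 2Q = 0.277534, giving −¼ ln(0.277534) = 0.320453.
d = 0.404914 + 0.320453 = 0.725367.
Under a molecular clock d = 2μt, so t = d/(2μ) = 0.725367 / (2 × 7.2 × 10^-9) = 50.37 million years.

50.37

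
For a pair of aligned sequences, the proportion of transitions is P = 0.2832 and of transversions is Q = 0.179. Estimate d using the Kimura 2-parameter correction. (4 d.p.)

0.7948

Under the Kimura two-parameter model, d = −½ ln(1 − 2P − Q) − ¼ ln(1 − 2Q).
1 − 2P − Q = 0.2546, giving −½ ln(0.2546) = 0.684031.
1 − 2Q = 0.642, giving −¼ ln(0.642) = 0.110792.
d = 0.684031 + 0.110792 = 0.794823.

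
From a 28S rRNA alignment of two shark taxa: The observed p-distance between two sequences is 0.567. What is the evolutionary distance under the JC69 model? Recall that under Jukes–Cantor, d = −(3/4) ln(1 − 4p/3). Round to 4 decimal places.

1.0579

d = −(3/4) ln(1 − 4p/3) = −0.75 ln(1 − 0.756) = −0.75 ln(0.244)
  = −0.75 × (-1.410587) = 1.057940 substitutions/site.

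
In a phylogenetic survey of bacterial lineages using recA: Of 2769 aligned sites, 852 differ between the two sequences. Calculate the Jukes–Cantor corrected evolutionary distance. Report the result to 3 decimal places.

p = 852/2769 ≈ 0.307692.
d = −(3/4) ln(1 − 4p/3) = −0.75 ln(1 − 0.410256) = −0.75 ln(0.589744)
  = −0.75 × (-0.528067) = 0.396050 substitutions/site.

0.396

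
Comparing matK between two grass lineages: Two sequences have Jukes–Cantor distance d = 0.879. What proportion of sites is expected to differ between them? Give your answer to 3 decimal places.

0.518

p = (3/4)(1 − e^(−4d/3)) = 0.75 × (1 − e^(-1.172)) = 0.75 × (1 − 0.309747) = 0.517690.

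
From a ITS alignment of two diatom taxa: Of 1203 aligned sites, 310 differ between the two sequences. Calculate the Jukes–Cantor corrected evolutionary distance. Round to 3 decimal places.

p = 310/1203 ≈ 0.257689.
d = −(3/4) ln(1 − 4p/3) = −0.75 ln(1 − 0.343585) = −0.75 ln(0.656415)
  = −0.75 × (-0.420962) = 0.315722 substitutions/site.

0.316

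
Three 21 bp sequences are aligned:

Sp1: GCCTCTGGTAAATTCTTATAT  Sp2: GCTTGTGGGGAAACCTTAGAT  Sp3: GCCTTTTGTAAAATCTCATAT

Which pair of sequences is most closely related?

Sp1 and Sp3

Sp1–Sp2: 7/21 differ, p = 0.333, d = 0.441.
Sp1–Sp3: 4/21 differ, p = 0.190, d = 0.220.
Sp2–Sp3: 8/21 differ, p = 0.381, d = 0.532.
The smallest distance is between Sp1 and Sp3.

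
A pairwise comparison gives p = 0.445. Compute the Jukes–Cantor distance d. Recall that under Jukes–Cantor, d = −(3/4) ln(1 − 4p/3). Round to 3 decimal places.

0.675

d = −(3/4) ln(1 − 4p/3) = −0.75 ln(1 − 0.593333) = −0.75 ln(0.406667)
  = −0.75 × (-0.899761) = 0.674821 substitutions/site.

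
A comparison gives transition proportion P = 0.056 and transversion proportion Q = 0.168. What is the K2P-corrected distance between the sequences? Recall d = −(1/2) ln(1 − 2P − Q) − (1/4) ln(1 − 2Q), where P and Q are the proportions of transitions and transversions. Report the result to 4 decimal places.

Under the Kimura two-parameter model, d = −½ ln(1 − 2P − Q) − ¼ ln(1 − 2Q).
1 − 2P − Q = 0.72, giving −½ ln(0.72) = 0.164252.
1 − 2Q = 0.664, giving −¼ ln(0.664) = 0.102368.
d = 0.164252 + 0.102368 = 0.266620.

0.2666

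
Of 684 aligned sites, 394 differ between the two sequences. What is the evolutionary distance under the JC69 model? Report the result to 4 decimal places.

1.0959

p = 394/684 ≈ 0.576023.
d = −(3/4) ln(1 − 4p/3) = −0.75 ln(1 − 0.768031) = −0.75 ln(0.231969)
  = −0.75 × (-1.461152) = 1.095864 substitutions/site.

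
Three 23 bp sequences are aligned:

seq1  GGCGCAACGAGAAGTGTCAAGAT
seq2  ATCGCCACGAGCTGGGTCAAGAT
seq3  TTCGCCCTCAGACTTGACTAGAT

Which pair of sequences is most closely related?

seq1 and seq2

seq1–seq2: 6/23 differ, p = 0.261, d = 0.321.
seq1–seq3: 10/23 differ, p = 0.435, d = 0.650.
seq2–seq3: 10/23 differ, p = 0.435, d = 0.650.
The smallest distance is between seq1 and seq2.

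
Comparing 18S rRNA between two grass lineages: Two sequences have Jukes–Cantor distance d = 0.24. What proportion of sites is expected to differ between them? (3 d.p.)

0.205

p = (3/4)(1 − e^(−4d/3)) = 0.75 × (1 − e^(-0.32)) = 0.75 × (1 − 0.726149) = 0.205388.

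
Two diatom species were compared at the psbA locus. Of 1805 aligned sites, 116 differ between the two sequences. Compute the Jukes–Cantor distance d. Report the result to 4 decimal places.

0.0672

p = 116/1805 ≈ 0.064266.
d = −(3/4) ln(1 − 4p/3) = −0.75 ln(1 − 0.085688) = −0.75 ln(0.914312)
  = −0.75 × (-0.089583) = 0.067187 substitutions/site.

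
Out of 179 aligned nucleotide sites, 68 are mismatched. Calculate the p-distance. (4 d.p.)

p = 68/179 = 0.379888… ≈ 0.3799 (to 4 d.p.).

0.3799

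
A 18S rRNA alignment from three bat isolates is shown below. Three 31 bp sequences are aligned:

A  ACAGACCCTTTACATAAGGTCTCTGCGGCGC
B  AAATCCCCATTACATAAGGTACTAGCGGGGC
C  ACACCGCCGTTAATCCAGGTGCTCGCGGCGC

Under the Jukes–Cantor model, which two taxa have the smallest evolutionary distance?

A–B: 9/31 differ, p = 0.290, d = 0.367.
A–C: 12/31 differ, p = 0.387, d = 0.544.
B–C: 11/31 differ, p = 0.355, d = 0.481.
The smallest distance is between A and B.

A and B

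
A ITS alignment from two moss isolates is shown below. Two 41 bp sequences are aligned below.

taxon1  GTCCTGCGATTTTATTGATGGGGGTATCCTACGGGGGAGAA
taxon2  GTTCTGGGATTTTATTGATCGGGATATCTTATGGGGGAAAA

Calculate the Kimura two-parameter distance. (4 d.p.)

Of 41 sites, 5 differences are transitions and 2 are transversions, so P = 5/41 ≈ 0.121951 and Q = 2/41 ≈ 0.04878.
Under the Kimura two-parameter model, d = −½ ln(1 − 2P − Q) − ¼ ln(1 − 2Q).
1 − 2P − Q = 0.707318, giving −½ ln(0.707318) = 0.173137.
1 − 2Q = 0.90244, giving −¼ ln(0.90244) = 0.025663.
d = 0.173137 + 0.025663 = 0.198800.

0.1988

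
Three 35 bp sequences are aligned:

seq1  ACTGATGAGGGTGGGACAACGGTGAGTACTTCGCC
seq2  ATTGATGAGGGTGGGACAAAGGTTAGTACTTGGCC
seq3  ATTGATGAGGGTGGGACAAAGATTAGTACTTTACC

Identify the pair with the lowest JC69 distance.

seq1–seq2: 4/35 differ, p = 0.114, d = 0.124.
seq1–seq3: 6/35 differ, p = 0.171, d = 0.195.
seq2–seq3: 3/35 differ, p = 0.086, d = 0.091.
The smallest distance is between seq2 and seq3.

seq2 and seq3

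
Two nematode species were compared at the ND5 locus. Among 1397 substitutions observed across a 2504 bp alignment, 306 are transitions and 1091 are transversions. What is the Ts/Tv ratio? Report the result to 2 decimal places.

0.28

R = 306/1091 = 0.280476… ≈ 0.28 (to 2 d.p.).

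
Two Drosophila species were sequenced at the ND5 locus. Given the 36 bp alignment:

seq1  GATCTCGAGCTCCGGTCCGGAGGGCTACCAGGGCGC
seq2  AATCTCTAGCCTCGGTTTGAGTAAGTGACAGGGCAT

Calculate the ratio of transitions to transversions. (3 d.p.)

3.000

Transitions are A↔G and C↔T; transversions are all other mismatches.
Transitions: 12. Transversions: 4.
R = 12/4 = 3.000.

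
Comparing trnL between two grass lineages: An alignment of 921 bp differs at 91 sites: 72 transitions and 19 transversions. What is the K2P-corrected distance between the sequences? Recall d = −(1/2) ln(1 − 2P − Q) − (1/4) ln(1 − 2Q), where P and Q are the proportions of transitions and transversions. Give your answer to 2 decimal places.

0.11

P = 72/921 ≈ 0.078176 and Q = 19/921 ≈ 0.02063.
Under the Kimura two-parameter model, d = −½ ln(1 − 2P − Q) − ¼ ln(1 − 2Q).
1 − 2P − Q = 0.823018, giving −½ ln(0.823018) = 0.097389.
1 − 2Q = 0.95874, giving −¼ ln(0.95874) = 0.010534.
d = 0.097389 + 0.010534 = 0.107923.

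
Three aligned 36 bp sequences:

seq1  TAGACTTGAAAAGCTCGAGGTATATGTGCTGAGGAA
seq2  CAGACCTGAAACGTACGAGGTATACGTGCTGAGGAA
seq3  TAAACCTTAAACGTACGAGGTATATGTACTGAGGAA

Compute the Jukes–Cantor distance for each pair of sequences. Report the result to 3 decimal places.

seq1–seq2: 6/36 sites differ → p ≈ 0.166667, d = −0.75 ln(1 − 0.222223) = 0.188487 ≈ 0.188.
seq1–seq3: 7/36 sites differ → p ≈ 0.194444, d = −0.75 ln(1 − 0.259259) = 0.225078 ≈ 0.225.
seq2–seq3: 5/36 sites differ → p ≈ 0.138889, d = −0.75 ln(1 − 0.185185) = 0.153596 ≈ 0.154.

d(seq1,seq2) = 0.188, d(seq1,seq3) = 0.225, d(seq2,seq3) = 0.154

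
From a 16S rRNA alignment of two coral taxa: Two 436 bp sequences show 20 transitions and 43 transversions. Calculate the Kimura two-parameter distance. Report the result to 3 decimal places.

0.161

P = 20/436 ≈ 0.045872 and Q = 43/436 ≈ 0.098624.
Under the Kimura two-parameter model, d = −½ ln(1 − 2P − Q) − ¼ ln(1 − 2Q).
1 − 2P − Q = 0.809632, giving −½ ln(0.809632) = 0.105588.
1 − 2Q = 0.802752, giving −¼ ln(0.802752) = 0.054927.
d = 0.105588 + 0.054927 = 0.160515.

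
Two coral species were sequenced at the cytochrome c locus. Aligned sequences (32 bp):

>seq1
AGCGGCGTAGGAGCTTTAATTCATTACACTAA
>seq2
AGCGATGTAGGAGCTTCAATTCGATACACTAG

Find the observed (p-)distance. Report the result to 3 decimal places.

The sequences differ at 6 of 32 positions (sites 5, 6, 17, 23, 24, 32).
p = 6/32 = 0.1875 ≈ 0.188 (to 3 d.p.).

0.188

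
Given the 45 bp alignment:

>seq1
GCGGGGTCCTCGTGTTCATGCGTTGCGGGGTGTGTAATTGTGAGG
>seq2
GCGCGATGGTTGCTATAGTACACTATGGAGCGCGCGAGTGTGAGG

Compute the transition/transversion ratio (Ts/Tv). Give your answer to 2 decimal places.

2.00

Transitions are A↔G and C↔T; transversions are all other mismatches.
Transitions: 14. Transversions: 7.
R = 14/7 = 2.00.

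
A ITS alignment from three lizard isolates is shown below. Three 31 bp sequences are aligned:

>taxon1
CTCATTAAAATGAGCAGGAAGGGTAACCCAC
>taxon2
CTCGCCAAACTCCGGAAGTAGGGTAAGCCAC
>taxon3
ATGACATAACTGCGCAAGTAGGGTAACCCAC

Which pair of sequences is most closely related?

taxon2 and taxon3

taxon1–taxon2: 10/31 differ, p = 0.323, d = 0.422.
taxon1–taxon3: 9/31 differ, p = 0.290, d = 0.367.
taxon2–taxon3: 8/31 differ, p = 0.258, d = 0.316.
The smallest distance is between taxon2 and taxon3.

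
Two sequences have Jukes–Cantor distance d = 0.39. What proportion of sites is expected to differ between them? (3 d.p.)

0.304

p = (3/4)(1 − e^(−4d/3)) = 0.75 × (1 − e^(-0.52)) = 0.75 × (1 − 0.594521) = 0.304109.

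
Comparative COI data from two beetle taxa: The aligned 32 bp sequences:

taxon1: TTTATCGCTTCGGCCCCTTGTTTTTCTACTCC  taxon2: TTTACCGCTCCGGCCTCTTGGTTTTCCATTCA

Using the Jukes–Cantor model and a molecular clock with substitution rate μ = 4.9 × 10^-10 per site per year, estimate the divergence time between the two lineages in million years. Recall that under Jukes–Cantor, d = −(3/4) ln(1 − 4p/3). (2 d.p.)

The sequences differ at 7 of 32 sites (5, 10, 16, 21, 27, 29, 32), so p = 7/32 = 0.21875.
d = −(3/4) ln(1 − 4p/3) = −0.75 ln(1 − 0.291667) = −0.75 ln(0.708333)
  = −0.75 × (-0.344841) = 0.258631 substitutions/site.
Under a molecular clock d = 2μt, so t = d/(2μ) = 0.258631 / (2 × 4.9 × 10^-10) = 263.91 million years.

263.91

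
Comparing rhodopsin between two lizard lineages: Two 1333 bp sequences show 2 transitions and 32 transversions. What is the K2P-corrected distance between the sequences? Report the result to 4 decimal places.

0.0260

P = 2/1333 ≈ 0.0015 and Q = 32/1333 ≈ 0.024006.
Under the Kimura two-parameter model, d = −½ ln(1 − 2P − Q) − ¼ ln(1 − 2Q).
1 − 2P − Q = 0.972994, giving −½ ln(0.972994) = 0.013689.
1 − 2Q = 0.951988, giving −¼ ln(0.951988) = 0.012301.
d = 0.013689 + 0.012301 = 0.025990.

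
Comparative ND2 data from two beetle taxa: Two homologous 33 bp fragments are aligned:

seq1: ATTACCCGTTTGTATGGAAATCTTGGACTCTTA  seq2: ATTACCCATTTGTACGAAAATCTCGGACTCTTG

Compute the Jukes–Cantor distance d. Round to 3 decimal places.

The sequences differ at 5 of 33 sites (8, 15, 17, 24, 33), so p = 5/33 ≈ 0.151515.
d = −(3/4) ln(1 − 4p/3) = −0.75 ln(1 − 0.20202) = −0.75 ln(0.79798)
  = −0.75 × (-0.225672) = 0.169254 substitutions/site.

0.169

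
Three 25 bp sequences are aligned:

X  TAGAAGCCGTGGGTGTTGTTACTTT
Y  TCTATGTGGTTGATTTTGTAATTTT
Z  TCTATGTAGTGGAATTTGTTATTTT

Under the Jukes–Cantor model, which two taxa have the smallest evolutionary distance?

Y and Z

X–Y: 10/25 differ, p = 0.400, d = 0.572.
X–Z: 9/25 differ, p = 0.360, d = 0.490.
Y–Z: 4/25 differ, p = 0.160, d = 0.180.
The smallest distance is between Y and Z.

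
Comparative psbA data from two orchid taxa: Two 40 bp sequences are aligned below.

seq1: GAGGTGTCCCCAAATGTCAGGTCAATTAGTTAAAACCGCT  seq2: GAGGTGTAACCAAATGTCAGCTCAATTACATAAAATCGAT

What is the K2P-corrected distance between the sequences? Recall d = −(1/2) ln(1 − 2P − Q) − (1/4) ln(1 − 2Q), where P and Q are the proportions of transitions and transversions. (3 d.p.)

Of 40 sites, 1 differences are transitions and 6 are transversions, so P = 1/40 = 0.025 and Q = 6/40 = 0.15.
Under the Kimura two-parameter model, d = −½ ln(1 − 2P − Q) − ¼ ln(1 − 2Q).
1 − 2P − Q = 0.8, giving −½ ln(0.8) = 0.111572.
1 − 2Q = 0.7, giving −¼ ln(0.7) = 0.089169.
d = 0.111572 + 0.089169 = 0.200741.

0.201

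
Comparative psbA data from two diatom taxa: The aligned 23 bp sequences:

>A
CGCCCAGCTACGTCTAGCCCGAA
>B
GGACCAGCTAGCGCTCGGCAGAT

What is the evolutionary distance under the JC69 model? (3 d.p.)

0.553

The sequences differ at 9 of 23 sites (1, 3, 11, 12, 13, 16, 18, 20, 23), so p = 9/23 ≈ 0.391304.
d = −(3/4) ln(1 − 4p/3) = −0.75 ln(1 − 0.521739) = −0.75 ln(0.478261)
  = −0.75 × (-0.737599) = 0.553199 substitutions/site.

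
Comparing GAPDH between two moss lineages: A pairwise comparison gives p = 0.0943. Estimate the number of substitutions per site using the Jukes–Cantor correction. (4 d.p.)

0.1008

d = −(3/4) ln(1 − 4p/3) = −0.75 ln(1 − 0.125733) = −0.75 ln(0.874267)
  = −0.75 × (-0.134369) = 0.100777 substitutions/site.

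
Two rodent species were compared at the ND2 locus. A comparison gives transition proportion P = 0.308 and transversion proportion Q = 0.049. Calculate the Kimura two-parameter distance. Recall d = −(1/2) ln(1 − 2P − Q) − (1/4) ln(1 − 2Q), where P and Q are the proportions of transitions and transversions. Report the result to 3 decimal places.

0.573

Under the Kimura two-parameter model, d = −½ ln(1 − 2P − Q) − ¼ ln(1 − 2Q).
1 − 2P − Q = 0.335, giving −½ ln(0.335) = 0.546812.
1 − 2Q = 0.902, giving −¼ ln(0.902) = 0.025785.
d = 0.546812 + 0.025785 = 0.572597.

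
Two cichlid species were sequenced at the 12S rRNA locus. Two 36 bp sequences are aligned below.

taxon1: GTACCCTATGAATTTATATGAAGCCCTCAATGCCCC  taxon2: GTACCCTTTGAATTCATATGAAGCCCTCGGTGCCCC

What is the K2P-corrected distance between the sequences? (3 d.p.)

Of 36 sites, 3 differences are transitions and 1 are transversions, so P = 3/36 ≈ 0.083333 and Q = 1/36 ≈ 0.027778.
Under the Kimura two-parameter model, d = −½ ln(1 − 2P − Q) − ¼ ln(1 − 2Q).
1 − 2P − Q = 0.805556, giving −½ ln(0.805556) = 0.108111.
1 − 2Q = 0.944444, giving −¼ ln(0.944444) = 0.014290.
d = 0.108111 + 0.014290 = 0.122401.

0.122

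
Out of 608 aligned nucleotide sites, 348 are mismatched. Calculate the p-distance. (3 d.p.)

0.572

p = 348/608 = 0.572368… ≈ 0.572 (to 3 d.p.).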